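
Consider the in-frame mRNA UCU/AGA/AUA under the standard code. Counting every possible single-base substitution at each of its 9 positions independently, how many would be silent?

Codon 1 (UCU, Ser): 3 synonymous substitutions.
Codon 2 (AGA, Arg): 2 synonymous substitutions.
Codon 3 (AUA, Ile): 2 synonymous substitutions.
Total: 3 + 2 + 2 = 7.

7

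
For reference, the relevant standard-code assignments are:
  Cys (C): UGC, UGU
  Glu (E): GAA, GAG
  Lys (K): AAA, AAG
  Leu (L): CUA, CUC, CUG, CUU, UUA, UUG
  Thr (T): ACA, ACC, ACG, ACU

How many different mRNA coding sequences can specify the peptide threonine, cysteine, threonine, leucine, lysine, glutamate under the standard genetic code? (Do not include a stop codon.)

Thr: 4 codons.
Cys: 2 codons.
Thr: 4 codons.
Leu: 6 codons.
Lys: 2 codons.
Glu: 2 codons.
4 × 2 × 4 × 6 × 2 × 2 = 768.

768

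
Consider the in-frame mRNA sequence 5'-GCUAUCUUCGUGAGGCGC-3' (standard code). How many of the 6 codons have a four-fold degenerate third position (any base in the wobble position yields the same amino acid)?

Codon 1 GCU (Ala): third position 4-fold.
Codon 2 AUC (Ile): third position 3-fold.
Codon 3 UUC (Phe): third position 2-fold.
Codon 4 GUG (Val): third position 4-fold.
Codon 5 AGG (Arg): third position 2-fold.
Codon 6 CGC (Arg): third position 4-fold.
Four-fold degenerate third positions: 3.

3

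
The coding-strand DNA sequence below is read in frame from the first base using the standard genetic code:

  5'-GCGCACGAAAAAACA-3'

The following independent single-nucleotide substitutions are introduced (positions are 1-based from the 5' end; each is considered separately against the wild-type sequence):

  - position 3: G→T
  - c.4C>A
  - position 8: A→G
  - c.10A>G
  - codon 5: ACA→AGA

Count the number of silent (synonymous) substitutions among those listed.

1

Codon 1: GCG (Ala) → GCT (Ala) — synonymous.
Codon 2: CAC (His) → AAC (Asn) — missense.
Codon 3: GAA (Glu) → GGA (Gly) — missense.
Codon 4: AAA (Lys) → GAA (Glu) — missense.
Codon 5: ACA (Thr) → AGA (Arg) — missense.
Synonymous: 1 of 5.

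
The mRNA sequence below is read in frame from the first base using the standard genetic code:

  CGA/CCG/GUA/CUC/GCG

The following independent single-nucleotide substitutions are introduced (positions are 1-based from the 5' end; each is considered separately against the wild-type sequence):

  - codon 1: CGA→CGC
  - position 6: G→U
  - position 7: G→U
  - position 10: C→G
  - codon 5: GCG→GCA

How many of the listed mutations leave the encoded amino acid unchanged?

3

Codon 1: CGA (Arg) → CGC (Arg) — synonymous.
Codon 2: CCG (Pro) → CCU (Pro) — synonymous.
Codon 3: GUA (Val) → UUA (Leu) — missense.
Codon 4: CUC (Leu) → GUC (Val) — missense.
Codon 5: GCG (Ala) → GCA (Ala) — synonymous.
Synonymous: 3 of 5.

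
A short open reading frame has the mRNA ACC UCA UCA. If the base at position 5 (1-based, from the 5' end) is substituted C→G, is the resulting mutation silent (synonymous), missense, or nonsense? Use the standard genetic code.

nonsense

Position 5 falls in codon 2: UCA → Ser.
After the substitution the codon is UGA → Stop.
The new codon is a stop codon, so this is a nonsense mutation.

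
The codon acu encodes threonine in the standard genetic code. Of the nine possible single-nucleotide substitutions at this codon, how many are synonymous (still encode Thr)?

Position 1: none → 0 synonymous.
Position 2: none → 0 synonymous.
Position 3: ACC, ACA, ACG → 3 synonymous.
Total: 0 + 0 + 3 = 3.

3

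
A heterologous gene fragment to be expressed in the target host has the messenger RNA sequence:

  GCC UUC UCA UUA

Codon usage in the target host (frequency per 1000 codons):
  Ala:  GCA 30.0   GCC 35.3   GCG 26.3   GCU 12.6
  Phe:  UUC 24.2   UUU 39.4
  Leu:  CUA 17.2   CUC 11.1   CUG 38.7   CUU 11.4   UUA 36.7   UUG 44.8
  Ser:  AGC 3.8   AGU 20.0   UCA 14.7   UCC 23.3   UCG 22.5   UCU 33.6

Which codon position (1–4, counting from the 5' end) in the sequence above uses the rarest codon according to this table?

Codon 1 GCC (Ala): 35.3 per 1000.
Codon 2 UUC (Phe): 24.2 per 1000.
Codon 3 UCA (Ser): 14.7 per 1000.
Codon 4 UUA (Leu): 36.7 per 1000.
Lowest frequency is 14.7 at codon 3.

3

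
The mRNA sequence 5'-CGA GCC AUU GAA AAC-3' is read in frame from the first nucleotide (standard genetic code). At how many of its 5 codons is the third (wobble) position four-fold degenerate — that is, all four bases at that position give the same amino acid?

2

Codon 1 CGA (Arg): third position 4-fold.
Codon 2 GCC (Ala): third position 4-fold.
Codon 3 AUU (Ile): third position 3-fold.
Codon 4 GAA (Glu): third position 2-fold.
Codon 5 AAC (Asn): third position 2-fold.
Four-fold degenerate third positions: 2.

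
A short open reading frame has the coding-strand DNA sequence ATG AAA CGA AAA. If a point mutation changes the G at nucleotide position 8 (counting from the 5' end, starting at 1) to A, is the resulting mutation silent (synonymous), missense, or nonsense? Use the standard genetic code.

Position 8 falls in codon 3: CGA → Arg.
After the substitution the codon is CAA → Gln.
Arg ≠ Gln, so this is a missense mutation.

missense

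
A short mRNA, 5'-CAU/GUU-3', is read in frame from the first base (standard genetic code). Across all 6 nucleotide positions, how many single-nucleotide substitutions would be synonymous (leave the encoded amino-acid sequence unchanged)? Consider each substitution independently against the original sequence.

Codon 1 (CAU, His): 1 synonymous substitution.
Codon 2 (GUU, Val): 3 synonymous substitutions.
Total: 1 + 3 = 4.

4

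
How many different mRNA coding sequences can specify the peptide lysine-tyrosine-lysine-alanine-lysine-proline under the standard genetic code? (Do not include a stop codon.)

Lys: 2 codons.
Tyr: 2 codons.
Lys: 2 codons.
Ala: 4 codons.
Lys: 2 codons.
Pro: 4 codons.
2 × 2 × 2 × 4 × 2 × 4 = 256.

256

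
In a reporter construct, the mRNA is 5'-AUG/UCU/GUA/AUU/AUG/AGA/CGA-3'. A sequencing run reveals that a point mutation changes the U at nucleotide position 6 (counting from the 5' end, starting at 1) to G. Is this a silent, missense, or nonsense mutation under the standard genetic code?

silent

Position 6 falls in codon 2: UCU → Ser.
After the substitution the codon is UCG → Ser.
Both encode Ser, so the change is synonymous.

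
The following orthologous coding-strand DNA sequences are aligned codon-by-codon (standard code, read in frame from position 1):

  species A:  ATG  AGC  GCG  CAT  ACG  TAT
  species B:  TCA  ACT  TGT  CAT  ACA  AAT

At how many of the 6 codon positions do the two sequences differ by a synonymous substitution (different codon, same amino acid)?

1

Codon 1: ATG Met / TCA Ser — nonsynonymous.
Codon 2: AGC Ser / ACT Thr — nonsynonymous.
Codon 3: GCG Ala / TGT Cys — nonsynonymous.
Codon 4: CAT His / CAT His — identical.
Codon 5: ACG Thr / ACA Thr — synonymous.
Codon 6: TAT Tyr / AAT Asn — nonsynonymous.
Synonymous differences: 1.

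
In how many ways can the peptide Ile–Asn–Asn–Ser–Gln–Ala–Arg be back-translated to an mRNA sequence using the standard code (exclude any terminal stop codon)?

3456

Ile: 3 codons.
Asn: 2 codons.
Asn: 2 codons.
Ser: 6 codons.
Gln: 2 codons.
Ala: 4 codons.
Arg: 6 codons.
3 × 2 × 2 × 6 × 2 × 4 × 6 = 3456.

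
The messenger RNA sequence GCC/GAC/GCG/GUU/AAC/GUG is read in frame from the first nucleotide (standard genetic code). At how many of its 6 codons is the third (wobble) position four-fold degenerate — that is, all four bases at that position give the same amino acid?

Codon 1 GCC (Ala): third position 4-fold.
Codon 2 GAC (Asp): third position 2-fold.
Codon 3 GCG (Ala): third position 4-fold.
Codon 4 GUU (Val): third position 4-fold.
Codon 5 AAC (Asn): third position 2-fold.
Codon 6 GUG (Val): third position 4-fold.
Four-fold degenerate third positions: 4.

4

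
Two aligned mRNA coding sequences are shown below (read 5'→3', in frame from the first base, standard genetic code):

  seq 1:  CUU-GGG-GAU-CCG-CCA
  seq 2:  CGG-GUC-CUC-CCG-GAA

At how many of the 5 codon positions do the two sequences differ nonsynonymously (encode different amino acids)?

4

Codon 1: CUU Leu / CGG Arg — nonsynonymous.
Codon 2: GGG Gly / GUC Val — nonsynonymous.
Codon 3: GAU Asp / CUC Leu — nonsynonymous.
Codon 4: CCG Pro / CCG Pro — identical.
Codon 5: CCA Pro / GAA Glu — nonsynonymous.
Nonsynonymous differences: 4.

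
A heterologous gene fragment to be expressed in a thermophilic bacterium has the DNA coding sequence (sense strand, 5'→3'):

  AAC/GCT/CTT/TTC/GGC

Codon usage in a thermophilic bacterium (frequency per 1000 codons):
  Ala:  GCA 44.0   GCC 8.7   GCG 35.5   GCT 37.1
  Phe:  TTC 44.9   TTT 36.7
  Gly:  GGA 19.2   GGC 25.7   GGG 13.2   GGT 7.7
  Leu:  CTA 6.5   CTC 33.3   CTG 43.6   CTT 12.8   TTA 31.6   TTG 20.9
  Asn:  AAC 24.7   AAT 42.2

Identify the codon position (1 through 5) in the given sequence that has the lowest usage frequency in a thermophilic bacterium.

Codon 1 AAC (Asn): 24.7 per 1000.
Codon 2 GCT (Ala): 37.1 per 1000.
Codon 3 CTT (Leu): 12.8 per 1000.
Codon 4 TTC (Phe): 44.9 per 1000.
Codon 5 GGC (Gly): 25.7 per 1000.
Lowest frequency is 12.8 at codon 3.

3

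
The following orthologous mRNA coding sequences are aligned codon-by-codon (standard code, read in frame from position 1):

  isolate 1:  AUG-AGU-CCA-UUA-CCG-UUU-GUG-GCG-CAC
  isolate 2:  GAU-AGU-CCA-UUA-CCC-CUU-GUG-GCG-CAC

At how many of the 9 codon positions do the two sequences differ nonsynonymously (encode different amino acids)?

Codon 1: AUG Met / GAU Asp — nonsynonymous.
Codon 2: AGU Ser / AGU Ser — identical.
Codon 3: CCA Pro / CCA Pro — identical.
Codon 4: UUA Leu / UUA Leu — identical.
Codon 5: CCG Pro / CCC Pro — synonymous.
Codon 6: UUU Phe / CUU Leu — nonsynonymous.
Codon 7: GUG Val / GUG Val — identical.
Codon 8: GCG Ala / GCG Ala — identical.
Codon 9: CAC His / CAC His — identical.
Nonsynonymous differences: 2.

2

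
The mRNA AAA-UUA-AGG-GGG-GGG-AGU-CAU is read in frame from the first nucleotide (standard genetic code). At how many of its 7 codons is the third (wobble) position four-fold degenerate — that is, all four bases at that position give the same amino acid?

Codon 1 AAA (Lys): third position 2-fold.
Codon 2 UUA (Leu): third position 2-fold.
Codon 3 AGG (Arg): third position 2-fold.
Codon 4 GGG (Gly): third position 4-fold.
Codon 5 GGG (Gly): third position 4-fold.
Codon 6 AGU (Ser): third position 2-fold.
Codon 7 CAU (His): third position 2-fold.
Four-fold degenerate third positions: 2.

2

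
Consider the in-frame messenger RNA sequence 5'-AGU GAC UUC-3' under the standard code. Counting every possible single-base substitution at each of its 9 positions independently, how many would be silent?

3

Codon 1 (AGU, Ser): 1 synonymous substitution.
Codon 2 (GAC, Asp): 1 synonymous substitution.
Codon 3 (UUC, Phe): 1 synonymous substitution.
Total: 1 + 1 + 1 = 3.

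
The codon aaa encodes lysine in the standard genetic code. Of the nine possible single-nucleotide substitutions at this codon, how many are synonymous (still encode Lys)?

Position 1: none → 0 synonymous.
Position 2: none → 0 synonymous.
Position 3: AAG → 1 synonymous.
Total: 0 + 0 + 1 = 1.

1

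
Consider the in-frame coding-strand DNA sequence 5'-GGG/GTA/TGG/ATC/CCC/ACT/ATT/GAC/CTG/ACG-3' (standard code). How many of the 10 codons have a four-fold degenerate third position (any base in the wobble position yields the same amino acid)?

Codon 1 GGG (Gly): third position 4-fold.
Codon 2 GTA (Val): third position 4-fold.
Codon 3 TGG (Trp): third position 1-fold.
Codon 4 ATC (Ile): third position 3-fold.
Codon 5 CCC (Pro): third position 4-fold.
Codon 6 ACT (Thr): third position 4-fold.
Codon 7 ATT (Ile): third position 3-fold.
Codon 8 GAC (Asp): third position 2-fold.
Codon 9 CTG (Leu): third position 4-fold.
Codon 10 ACG (Thr): third position 4-fold.
Four-fold degenerate third positions: 6.

6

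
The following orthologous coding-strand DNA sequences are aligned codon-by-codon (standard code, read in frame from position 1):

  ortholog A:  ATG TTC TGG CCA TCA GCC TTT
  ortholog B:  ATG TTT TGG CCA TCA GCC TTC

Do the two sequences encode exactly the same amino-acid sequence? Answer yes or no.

Codon 1: ATG Met / ATG Met — identical.
Codon 2: TTC Phe / TTT Phe — synonymous.
Codon 3: TGG Trp / TGG Trp — identical.
Codon 4: CCA Pro / CCA Pro — identical.
Codon 5: TCA Ser / TCA Ser — identical.
Codon 6: GCC Ala / GCC Ala — identical.
Codon 7: TTT Phe / TTC Phe — synonymous.
Nonsynonymous differences: 0 → same protein.

yes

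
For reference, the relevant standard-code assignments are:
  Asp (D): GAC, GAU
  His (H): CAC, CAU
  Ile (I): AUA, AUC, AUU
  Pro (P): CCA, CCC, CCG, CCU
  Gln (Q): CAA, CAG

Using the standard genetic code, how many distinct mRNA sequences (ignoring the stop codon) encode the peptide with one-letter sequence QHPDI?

96

Gln: 2 codons.
His: 2 codons.
Pro: 4 codons.
Asp: 2 codons.
Ile: 3 codons.
2 × 2 × 4 × 2 × 3 = 96.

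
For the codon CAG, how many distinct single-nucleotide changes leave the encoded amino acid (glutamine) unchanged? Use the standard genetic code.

Position 1: none → 0 synonymous.
Position 2: none → 0 synonymous.
Position 3: CAA → 1 synonymous.
Total: 0 + 0 + 1 = 1.

1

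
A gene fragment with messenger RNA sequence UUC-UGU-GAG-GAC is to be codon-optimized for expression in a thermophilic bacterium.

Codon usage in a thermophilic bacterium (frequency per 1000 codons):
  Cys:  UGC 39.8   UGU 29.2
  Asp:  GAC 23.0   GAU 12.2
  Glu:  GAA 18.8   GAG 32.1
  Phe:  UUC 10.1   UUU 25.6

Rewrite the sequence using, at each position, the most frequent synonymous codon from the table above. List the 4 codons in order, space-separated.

UUU UGC GAG GAC

Codon 1 (Phe): best is UUU at 25.6.
Codon 2 (Cys): best is UGC at 39.8.
Codon 3 (Glu): best is GAG at 32.1.
Codon 4 (Asp): best is GAC at 23.0.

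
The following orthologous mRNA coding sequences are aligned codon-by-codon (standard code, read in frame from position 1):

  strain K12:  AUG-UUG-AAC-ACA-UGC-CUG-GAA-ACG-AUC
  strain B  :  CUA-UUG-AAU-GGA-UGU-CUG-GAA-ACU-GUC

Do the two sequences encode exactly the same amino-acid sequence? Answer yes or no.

no

Codon 1: AUG Met / CUA Leu — nonsynonymous.
Codon 2: UUG Leu / UUG Leu — identical.
Codon 3: AAC Asn / AAU Asn — synonymous.
Codon 4: ACA Thr / GGA Gly — nonsynonymous.
Codon 5: UGC Cys / UGU Cys — synonymous.
Codon 6: CUG Leu / CUG Leu — identical.
Codon 7: GAA Glu / GAA Glu — identical.
Codon 8: ACG Thr / ACU Thr — synonymous.
Codon 9: AUC Ile / GUC Val — nonsynonymous.
Nonsynonymous differences: 3 → different protein.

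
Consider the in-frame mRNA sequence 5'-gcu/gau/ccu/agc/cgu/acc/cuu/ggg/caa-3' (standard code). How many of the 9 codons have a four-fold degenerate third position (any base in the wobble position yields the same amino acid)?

Codon 1 GCU (Ala): third position 4-fold.
Codon 2 GAU (Asp): third position 2-fold.
Codon 3 CCU (Pro): third position 4-fold.
Codon 4 AGC (Ser): third position 2-fold.
Codon 5 CGU (Arg): third position 4-fold.
Codon 6 ACC (Thr): third position 4-fold.
Codon 7 CUU (Leu): third position 4-fold.
Codon 8 GGG (Gly): third position 4-fold.
Codon 9 CAA (Gln): third position 2-fold.
Four-fold degenerate third positions: 6.

6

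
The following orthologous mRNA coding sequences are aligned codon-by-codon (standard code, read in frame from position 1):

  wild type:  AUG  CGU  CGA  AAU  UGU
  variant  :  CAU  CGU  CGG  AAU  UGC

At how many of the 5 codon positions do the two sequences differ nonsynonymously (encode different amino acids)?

1

Codon 1: AUG Met / CAU His — nonsynonymous.
Codon 2: CGU Arg / CGU Arg — identical.
Codon 3: CGA Arg / CGG Arg — synonymous.
Codon 4: AAU Asn / AAU Asn — identical.
Codon 5: UGU Cys / UGC Cys — synonymous.
Nonsynonymous differences: 1.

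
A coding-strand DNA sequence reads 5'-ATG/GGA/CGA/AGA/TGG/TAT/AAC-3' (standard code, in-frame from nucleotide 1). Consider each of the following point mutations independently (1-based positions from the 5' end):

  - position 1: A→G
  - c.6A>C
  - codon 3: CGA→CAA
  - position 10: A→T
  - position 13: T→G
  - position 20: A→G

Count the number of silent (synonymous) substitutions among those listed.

1

Codon 1: ATG (Met) → GTG (Val) — missense.
Codon 2: GGA (Gly) → GGC (Gly) — synonymous.
Codon 3: CGA (Arg) → CAA (Gln) — missense.
Codon 4: AGA (Arg) → TGA (Stop) — nonsense.
Codon 5: TGG (Trp) → GGG (Gly) — missense.
Codon 7: AAC (Asn) → AGC (Ser) — missense.
Synonymous: 1 of 6.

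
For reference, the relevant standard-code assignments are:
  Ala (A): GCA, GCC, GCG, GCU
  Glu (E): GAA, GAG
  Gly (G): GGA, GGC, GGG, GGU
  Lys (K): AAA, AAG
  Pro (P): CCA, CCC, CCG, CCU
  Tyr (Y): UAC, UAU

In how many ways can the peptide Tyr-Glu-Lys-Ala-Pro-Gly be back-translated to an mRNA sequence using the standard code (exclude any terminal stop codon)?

Tyr: 2 codons.
Glu: 2 codons.
Lys: 2 codons.
Ala: 4 codons.
Pro: 4 codons.
Gly: 4 codons.
2 × 2 × 2 × 4 × 4 × 4 = 512.

512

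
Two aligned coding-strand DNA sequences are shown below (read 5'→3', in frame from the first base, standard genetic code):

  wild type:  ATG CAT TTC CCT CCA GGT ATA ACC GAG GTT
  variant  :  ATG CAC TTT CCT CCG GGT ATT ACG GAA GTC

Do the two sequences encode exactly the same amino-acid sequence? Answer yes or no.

Codon 1: ATG Met / ATG Met — identical.
Codon 2: CAT His / CAC His — synonymous.
Codon 3: TTC Phe / TTT Phe — synonymous.
Codon 4: CCT Pro / CCT Pro — identical.
Codon 5: CCA Pro / CCG Pro — synonymous.
Codon 6: GGT Gly / GGT Gly — identical.
Codon 7: ATA Ile / ATT Ile — synonymous.
Codon 8: ACC Thr / ACG Thr — synonymous.
Codon 9: GAG Glu / GAA Glu — synonymous.
Codon 10: GTT Val / GTC Val — synonymous.
Nonsynonymous differences: 0 → same protein.

yes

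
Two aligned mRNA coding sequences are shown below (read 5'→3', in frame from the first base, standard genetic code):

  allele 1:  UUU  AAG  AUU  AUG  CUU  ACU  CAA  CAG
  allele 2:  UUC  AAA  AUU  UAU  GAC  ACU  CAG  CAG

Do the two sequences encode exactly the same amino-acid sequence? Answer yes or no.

no

Codon 1: UUU Phe / UUC Phe — synonymous.
Codon 2: AAG Lys / AAA Lys — synonymous.
Codon 3: AUU Ile / AUU Ile — identical.
Codon 4: AUG Met / UAU Tyr — nonsynonymous.
Codon 5: CUU Leu / GAC Asp — nonsynonymous.
Codon 6: ACU Thr / ACU Thr — identical.
Codon 7: CAA Gln / CAG Gln — synonymous.
Codon 8: CAG Gln / CAG Gln — identical.
Nonsynonymous differences: 2 → different protein.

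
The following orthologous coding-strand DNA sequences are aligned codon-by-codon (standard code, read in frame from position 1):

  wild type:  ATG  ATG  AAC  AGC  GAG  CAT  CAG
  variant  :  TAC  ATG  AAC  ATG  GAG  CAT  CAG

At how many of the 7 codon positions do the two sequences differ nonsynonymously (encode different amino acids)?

Codon 1: ATG Met / TAC Tyr — nonsynonymous.
Codon 2: ATG Met / ATG Met — identical.
Codon 3: AAC Asn / AAC Asn — identical.
Codon 4: AGC Ser / ATG Met — nonsynonymous.
Codon 5: GAG Glu / GAG Glu — identical.
Codon 6: CAT His / CAT His — identical.
Codon 7: CAG Gln / CAG Gln — identical.
Nonsynonymous differences: 2.

2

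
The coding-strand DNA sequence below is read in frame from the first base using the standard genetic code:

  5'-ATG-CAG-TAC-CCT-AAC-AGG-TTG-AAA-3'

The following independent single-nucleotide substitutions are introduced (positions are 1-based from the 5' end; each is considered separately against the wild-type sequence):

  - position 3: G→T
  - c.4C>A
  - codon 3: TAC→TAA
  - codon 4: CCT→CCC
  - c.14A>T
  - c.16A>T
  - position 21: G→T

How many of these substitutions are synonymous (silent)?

1

Codon 1: ATG (Met) → ATT (Ile) — missense.
Codon 2: CAG (Gln) → AAG (Lys) — missense.
Codon 3: TAC (Tyr) → TAA (Stop) — nonsense.
Codon 4: CCT (Pro) → CCC (Pro) — synonymous.
Codon 5: AAC (Asn) → ATC (Ile) — missense.
Codon 6: AGG (Arg) → TGG (Trp) — missense.
Codon 7: TTG (Leu) → TTT (Phe) — missense.
Synonymous: 1 of 7.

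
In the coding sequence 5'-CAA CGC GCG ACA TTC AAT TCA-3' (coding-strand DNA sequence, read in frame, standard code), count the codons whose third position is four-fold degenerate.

4

Codon 1 CAA (Gln): third position 2-fold.
Codon 2 CGC (Arg): third position 4-fold.
Codon 3 GCG (Ala): third position 4-fold.
Codon 4 ACA (Thr): third position 4-fold.
Codon 5 TTC (Phe): third position 2-fold.
Codon 6 AAT (Asn): third position 2-fold.
Codon 7 TCA (Ser): third position 4-fold.
Four-fold degenerate third positions: 4.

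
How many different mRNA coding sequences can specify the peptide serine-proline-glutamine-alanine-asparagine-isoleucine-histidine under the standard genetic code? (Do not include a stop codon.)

Ser: 6 codons.
Pro: 4 codons.
Gln: 2 codons.
Ala: 4 codons.
Asn: 2 codons.
Ile: 3 codons.
His: 2 codons.
6 × 4 × 2 × 4 × 2 × 3 × 2 = 2304.

2304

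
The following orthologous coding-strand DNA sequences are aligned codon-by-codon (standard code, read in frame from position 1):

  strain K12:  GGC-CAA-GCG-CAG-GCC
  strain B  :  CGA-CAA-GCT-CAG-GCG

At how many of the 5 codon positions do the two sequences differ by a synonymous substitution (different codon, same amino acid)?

Codon 1: GGC Gly / CGA Arg — nonsynonymous.
Codon 2: CAA Gln / CAA Gln — identical.
Codon 3: GCG Ala / GCT Ala — synonymous.
Codon 4: CAG Gln / CAG Gln — identical.
Codon 5: GCC Ala / GCG Ala — synonymous.
Synonymous differences: 2.

2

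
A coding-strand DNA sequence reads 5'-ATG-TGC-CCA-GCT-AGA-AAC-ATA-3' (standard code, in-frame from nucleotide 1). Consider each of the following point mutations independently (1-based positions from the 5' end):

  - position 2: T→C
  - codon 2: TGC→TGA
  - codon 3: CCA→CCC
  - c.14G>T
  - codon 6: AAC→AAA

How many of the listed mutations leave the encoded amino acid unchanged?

1

Codon 1: ATG (Met) → ACG (Thr) — missense.
Codon 2: TGC (Cys) → TGA (Stop) — nonsense.
Codon 3: CCA (Pro) → CCC (Pro) — synonymous.
Codon 5: AGA (Arg) → ATA (Ile) — missense.
Codon 6: AAC (Asn) → AAA (Lys) — missense.
Synonymous: 1 of 5.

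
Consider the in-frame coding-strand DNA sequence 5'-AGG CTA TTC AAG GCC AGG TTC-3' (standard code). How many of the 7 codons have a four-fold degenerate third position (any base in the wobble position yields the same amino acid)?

2

Codon 1 AGG (Arg): third position 2-fold.
Codon 2 CTA (Leu): third position 4-fold.
Codon 3 TTC (Phe): third position 2-fold.
Codon 4 AAG (Lys): third position 2-fold.
Codon 5 GCC (Ala): third position 4-fold.
Codon 6 AGG (Arg): third position 2-fold.
Codon 7 TTC (Phe): third position 2-fold.
Four-fold degenerate third positions: 2.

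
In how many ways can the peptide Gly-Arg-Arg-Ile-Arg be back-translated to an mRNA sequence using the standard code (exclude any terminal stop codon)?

Gly: 4 codons.
Arg: 6 codons.
Arg: 6 codons.
Ile: 3 codons.
Arg: 6 codons.
4 × 6 × 6 × 3 × 6 = 2592.

2592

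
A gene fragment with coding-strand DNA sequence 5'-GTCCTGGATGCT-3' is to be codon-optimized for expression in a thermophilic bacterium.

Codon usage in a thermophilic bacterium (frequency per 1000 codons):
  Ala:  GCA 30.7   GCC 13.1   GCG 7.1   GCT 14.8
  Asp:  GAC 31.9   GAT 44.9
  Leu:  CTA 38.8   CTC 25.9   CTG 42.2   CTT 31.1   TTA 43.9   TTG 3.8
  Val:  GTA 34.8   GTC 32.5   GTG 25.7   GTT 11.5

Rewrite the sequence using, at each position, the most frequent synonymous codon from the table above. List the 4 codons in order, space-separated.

GTA TTA GAT GCA

Codon 1 (Val): best is GTA at 34.8.
Codon 2 (Leu): best is TTA at 43.9.
Codon 3 (Asp): best is GAT at 44.9.
Codon 4 (Ala): best is GCA at 30.7.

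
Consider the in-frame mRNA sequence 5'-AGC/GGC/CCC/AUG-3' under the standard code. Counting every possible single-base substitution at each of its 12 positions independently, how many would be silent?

7

Codon 1 (AGC, Ser): 1 synonymous substitution.
Codon 2 (GGC, Gly): 3 synonymous substitutions.
Codon 3 (CCC, Pro): 3 synonymous substitutions.
Codon 4 (AUG, Met): 0 synonymous substitutions.
Total: 1 + 3 + 3 + 0 = 7.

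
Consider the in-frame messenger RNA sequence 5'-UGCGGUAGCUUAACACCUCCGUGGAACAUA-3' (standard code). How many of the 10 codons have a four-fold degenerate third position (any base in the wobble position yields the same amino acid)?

Codon 1 UGC (Cys): third position 2-fold.
Codon 2 GGU (Gly): third position 4-fold.
Codon 3 AGC (Ser): third position 2-fold.
Codon 4 UUA (Leu): third position 2-fold.
Codon 5 ACA (Thr): third position 4-fold.
Codon 6 CCU (Pro): third position 4-fold.
Codon 7 CCG (Pro): third position 4-fold.
Codon 8 UGG (Trp): third position 1-fold.
Codon 9 AAC (Asn): third position 2-fold.
Codon 10 AUA (Ile): third position 3-fold.
Four-fold degenerate third positions: 4.

4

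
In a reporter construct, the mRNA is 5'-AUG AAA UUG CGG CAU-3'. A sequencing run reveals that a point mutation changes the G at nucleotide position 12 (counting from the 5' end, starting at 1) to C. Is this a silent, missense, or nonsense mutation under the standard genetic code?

silent

Position 12 falls in codon 4: CGG → Arg.
After the substitution the codon is CGC → Arg.
Both encode Arg, so the change is synonymous.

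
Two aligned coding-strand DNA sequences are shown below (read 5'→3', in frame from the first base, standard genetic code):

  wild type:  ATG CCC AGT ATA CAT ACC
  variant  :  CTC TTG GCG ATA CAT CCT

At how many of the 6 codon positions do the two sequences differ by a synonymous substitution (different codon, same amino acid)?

0

Codon 1: ATG Met / CTC Leu — nonsynonymous.
Codon 2: CCC Pro / TTG Leu — nonsynonymous.
Codon 3: AGT Ser / GCG Ala — nonsynonymous.
Codon 4: ATA Ile / ATA Ile — identical.
Codon 5: CAT His / CAT His — identical.
Codon 6: ACC Thr / CCT Pro — nonsynonymous.
Synonymous differences: 0.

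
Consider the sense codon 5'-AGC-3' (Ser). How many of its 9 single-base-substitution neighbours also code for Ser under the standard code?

Position 1: none → 0 synonymous.
Position 2: none → 0 synonymous.
Position 3: AGU → 1 synonymous.
Total: 0 + 0 + 1 = 1.

1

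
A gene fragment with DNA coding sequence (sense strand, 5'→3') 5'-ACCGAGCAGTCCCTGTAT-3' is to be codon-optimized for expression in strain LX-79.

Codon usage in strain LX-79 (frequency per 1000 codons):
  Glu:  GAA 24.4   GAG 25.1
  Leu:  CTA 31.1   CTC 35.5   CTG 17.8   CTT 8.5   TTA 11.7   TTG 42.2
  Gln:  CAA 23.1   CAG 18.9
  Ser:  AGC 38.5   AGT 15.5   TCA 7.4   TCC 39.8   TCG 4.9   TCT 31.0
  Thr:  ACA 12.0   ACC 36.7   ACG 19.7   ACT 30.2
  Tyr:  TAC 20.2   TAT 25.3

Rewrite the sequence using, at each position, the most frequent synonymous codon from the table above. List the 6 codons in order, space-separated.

Codon 1 (Thr): best is ACC at 36.7.
Codon 2 (Glu): best is GAG at 25.1.
Codon 3 (Gln): best is CAA at 23.1.
Codon 4 (Ser): best is TCC at 39.8.
Codon 5 (Leu): best is TTG at 42.2.
Codon 6 (Tyr): best is TAT at 25.3.

ACC GAG CAA TCC TTG TAT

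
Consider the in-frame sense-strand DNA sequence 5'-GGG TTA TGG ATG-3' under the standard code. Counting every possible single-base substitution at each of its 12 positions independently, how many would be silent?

5

Codon 1 (GGG, Gly): 3 synonymous substitutions.
Codon 2 (TTA, Leu): 2 synonymous substitutions.
Codon 3 (TGG, Trp): 0 synonymous substitutions.
Codon 4 (ATG, Met): 0 synonymous substitutions.
Total: 3 + 2 + 0 + 0 = 5.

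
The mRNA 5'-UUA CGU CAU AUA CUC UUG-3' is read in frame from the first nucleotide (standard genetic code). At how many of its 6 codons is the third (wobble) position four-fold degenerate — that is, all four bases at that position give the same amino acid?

2

Codon 1 UUA (Leu): third position 2-fold.
Codon 2 CGU (Arg): third position 4-fold.
Codon 3 CAU (His): third position 2-fold.
Codon 4 AUA (Ile): third position 3-fold.
Codon 5 CUC (Leu): third position 4-fold.
Codon 6 UUG (Leu): third position 2-fold.
Four-fold degenerate third positions: 2.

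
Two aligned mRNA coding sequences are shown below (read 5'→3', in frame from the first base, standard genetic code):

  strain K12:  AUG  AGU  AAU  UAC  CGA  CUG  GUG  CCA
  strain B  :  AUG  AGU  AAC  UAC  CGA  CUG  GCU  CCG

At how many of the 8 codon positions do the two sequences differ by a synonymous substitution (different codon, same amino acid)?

2

Codon 1: AUG Met / AUG Met — identical.
Codon 2: AGU Ser / AGU Ser — identical.
Codon 3: AAU Asn / AAC Asn — synonymous.
Codon 4: UAC Tyr / UAC Tyr — identical.
Codon 5: CGA Arg / CGA Arg — identical.
Codon 6: CUG Leu / CUG Leu — identical.
Codon 7: GUG Val / GCU Ala — nonsynonymous.
Codon 8: CCA Pro / CCG Pro — synonymous.
Synonymous differences: 2.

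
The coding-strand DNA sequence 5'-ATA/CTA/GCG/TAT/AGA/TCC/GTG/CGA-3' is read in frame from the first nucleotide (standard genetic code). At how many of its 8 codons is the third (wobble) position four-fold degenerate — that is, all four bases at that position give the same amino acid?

5

Codon 1 ATA (Ile): third position 3-fold.
Codon 2 CTA (Leu): third position 4-fold.
Codon 3 GCG (Ala): third position 4-fold.
Codon 4 TAT (Tyr): third position 2-fold.
Codon 5 AGA (Arg): third position 2-fold.
Codon 6 TCC (Ser): third position 4-fold.
Codon 7 GTG (Val): third position 4-fold.
Codon 8 CGA (Arg): third position 4-fold.
Four-fold degenerate third positions: 5.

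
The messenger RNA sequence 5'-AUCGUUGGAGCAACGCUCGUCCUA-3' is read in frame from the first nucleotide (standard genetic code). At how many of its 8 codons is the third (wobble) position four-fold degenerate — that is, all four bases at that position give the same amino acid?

Codon 1 AUC (Ile): third position 3-fold.
Codon 2 GUU (Val): third position 4-fold.
Codon 3 GGA (Gly): third position 4-fold.
Codon 4 GCA (Ala): third position 4-fold.
Codon 5 ACG (Thr): third position 4-fold.
Codon 6 CUC (Leu): third position 4-fold.
Codon 7 GUC (Val): third position 4-fold.
Codon 8 CUA (Leu): third position 4-fold.
Four-fold degenerate third positions: 7.

7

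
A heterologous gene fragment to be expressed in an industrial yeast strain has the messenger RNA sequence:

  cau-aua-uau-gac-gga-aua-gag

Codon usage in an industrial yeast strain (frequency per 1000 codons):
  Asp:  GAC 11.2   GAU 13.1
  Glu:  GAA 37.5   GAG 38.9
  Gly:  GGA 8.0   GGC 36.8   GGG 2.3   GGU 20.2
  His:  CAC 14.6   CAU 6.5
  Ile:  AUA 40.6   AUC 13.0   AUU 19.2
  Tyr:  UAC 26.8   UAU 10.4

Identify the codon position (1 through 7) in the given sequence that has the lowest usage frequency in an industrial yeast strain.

Codon 1 CAU (His): 6.5 per 1000.
Codon 2 AUA (Ile): 40.6 per 1000.
Codon 3 UAU (Tyr): 10.4 per 1000.
Codon 4 GAC (Asp): 11.2 per 1000.
Codon 5 GGA (Gly): 8.0 per 1000.
Codon 6 AUA (Ile): 40.6 per 1000.
Codon 7 GAG (Glu): 38.9 per 1000.
Lowest frequency is 6.5 at codon 1.

1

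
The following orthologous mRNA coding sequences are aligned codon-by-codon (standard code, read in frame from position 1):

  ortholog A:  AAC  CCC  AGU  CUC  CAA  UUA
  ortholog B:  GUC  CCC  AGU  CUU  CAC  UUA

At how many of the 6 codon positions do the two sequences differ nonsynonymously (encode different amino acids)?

2

Codon 1: AAC Asn / GUC Val — nonsynonymous.
Codon 2: CCC Pro / CCC Pro — identical.
Codon 3: AGU Ser / AGU Ser — identical.
Codon 4: CUC Leu / CUU Leu — synonymous.
Codon 5: CAA Gln / CAC His — nonsynonymous.
Codon 6: UUA Leu / UUA Leu — identical.
Nonsynonymous differences: 2.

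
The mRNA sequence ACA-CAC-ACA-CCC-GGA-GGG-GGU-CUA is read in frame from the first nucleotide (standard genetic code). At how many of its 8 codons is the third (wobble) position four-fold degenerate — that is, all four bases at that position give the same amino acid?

Codon 1 ACA (Thr): third position 4-fold.
Codon 2 CAC (His): third position 2-fold.
Codon 3 ACA (Thr): third position 4-fold.
Codon 4 CCC (Pro): third position 4-fold.
Codon 5 GGA (Gly): third position 4-fold.
Codon 6 GGG (Gly): third position 4-fold.
Codon 7 GGU (Gly): third position 4-fold.
Codon 8 CUA (Leu): third position 4-fold.
Four-fold degenerate third positions: 7.

7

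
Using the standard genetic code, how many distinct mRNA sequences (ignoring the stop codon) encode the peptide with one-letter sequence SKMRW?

Ser: 6 codons.
Lys: 2 codons.
Met: 1 codon.
Arg: 6 codons.
Trp: 1 codon.
6 × 2 × 1 × 6 × 1 = 72.

72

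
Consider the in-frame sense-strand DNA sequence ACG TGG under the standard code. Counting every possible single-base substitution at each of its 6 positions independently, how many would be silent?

Codon 1 (ACG, Thr): 3 synonymous substitutions.
Codon 2 (TGG, Trp): 0 synonymous substitutions.
Total: 3 + 0 = 3.

3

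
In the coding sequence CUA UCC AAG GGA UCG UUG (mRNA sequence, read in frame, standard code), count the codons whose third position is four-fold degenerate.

4

Codon 1 CUA (Leu): third position 4-fold.
Codon 2 UCC (Ser): third position 4-fold.
Codon 3 AAG (Lys): third position 2-fold.
Codon 4 GGA (Gly): third position 4-fold.
Codon 5 UCG (Ser): third position 4-fold.
Codon 6 UUG (Leu): third position 2-fold.
Four-fold degenerate third positions: 4.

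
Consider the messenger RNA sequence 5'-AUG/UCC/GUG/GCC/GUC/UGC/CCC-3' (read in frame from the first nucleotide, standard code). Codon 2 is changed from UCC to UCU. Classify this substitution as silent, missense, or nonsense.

silent

Position 6 falls in codon 2: UCC → Ser.
After the substitution the codon is UCU → Ser.
Both encode Ser, so the change is synonymous.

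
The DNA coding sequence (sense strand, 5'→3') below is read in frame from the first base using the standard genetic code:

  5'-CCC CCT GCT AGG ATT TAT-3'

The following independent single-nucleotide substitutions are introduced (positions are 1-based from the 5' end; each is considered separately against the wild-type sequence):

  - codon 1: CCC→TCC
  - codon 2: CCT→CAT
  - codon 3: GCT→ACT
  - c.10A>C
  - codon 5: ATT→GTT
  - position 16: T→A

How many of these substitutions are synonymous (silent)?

1

Codon 1: CCC (Pro) → TCC (Ser) — missense.
Codon 2: CCT (Pro) → CAT (His) — missense.
Codon 3: GCT (Ala) → ACT (Thr) — missense.
Codon 4: AGG (Arg) → CGG (Arg) — synonymous.
Codon 5: ATT (Ile) → GTT (Val) — missense.
Codon 6: TAT (Tyr) → AAT (Asn) — missense.
Synonymous: 1 of 6.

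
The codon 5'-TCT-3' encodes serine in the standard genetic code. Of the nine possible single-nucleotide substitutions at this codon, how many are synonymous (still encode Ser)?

Position 1: none → 0 synonymous.
Position 2: none → 0 synonymous.
Position 3: TCC, TCA, TCG → 3 synonymous.
Total: 0 + 0 + 3 = 3.

3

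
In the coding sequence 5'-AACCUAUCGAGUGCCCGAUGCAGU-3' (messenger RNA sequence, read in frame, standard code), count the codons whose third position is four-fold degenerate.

Codon 1 AAC (Asn): third position 2-fold.
Codon 2 CUA (Leu): third position 4-fold.
Codon 3 UCG (Ser): third position 4-fold.
Codon 4 AGU (Ser): third position 2-fold.
Codon 5 GCC (Ala): third position 4-fold.
Codon 6 CGA (Arg): third position 4-fold.
Codon 7 UGC (Cys): third position 2-fold.
Codon 8 AGU (Ser): third position 2-fold.
Four-fold degenerate third positions: 4.

4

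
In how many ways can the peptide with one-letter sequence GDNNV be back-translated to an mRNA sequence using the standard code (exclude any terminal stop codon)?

Gly: 4 codons.
Asp: 2 codons.
Asn: 2 codons.
Asn: 2 codons.
Val: 4 codons.
4 × 2 × 2 × 2 × 4 = 128.

128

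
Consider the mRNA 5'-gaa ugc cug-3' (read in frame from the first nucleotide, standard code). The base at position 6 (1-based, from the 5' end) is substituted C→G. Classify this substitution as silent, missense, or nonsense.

Position 6 falls in codon 2: UGC → Cys.
After the substitution the codon is UGG → Trp.
Cys ≠ Trp, so this is a missense mutation.

missense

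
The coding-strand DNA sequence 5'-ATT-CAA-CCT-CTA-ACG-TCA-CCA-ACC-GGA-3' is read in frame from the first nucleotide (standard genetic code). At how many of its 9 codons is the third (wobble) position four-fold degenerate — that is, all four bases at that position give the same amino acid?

7

Codon 1 ATT (Ile): third position 3-fold.
Codon 2 CAA (Gln): third position 2-fold.
Codon 3 CCT (Pro): third position 4-fold.
Codon 4 CTA (Leu): third position 4-fold.
Codon 5 ACG (Thr): third position 4-fold.
Codon 6 TCA (Ser): third position 4-fold.
Codon 7 CCA (Pro): third position 4-fold.
Codon 8 ACC (Thr): third position 4-fold.
Codon 9 GGA (Gly): third position 4-fold.
Four-fold degenerate third positions: 7.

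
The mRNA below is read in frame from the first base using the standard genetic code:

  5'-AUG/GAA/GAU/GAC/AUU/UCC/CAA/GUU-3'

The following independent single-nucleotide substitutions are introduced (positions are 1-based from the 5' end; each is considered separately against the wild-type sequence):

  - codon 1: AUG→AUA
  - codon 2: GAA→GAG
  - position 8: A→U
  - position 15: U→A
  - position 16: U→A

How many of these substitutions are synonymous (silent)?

Codon 1: AUG (Met) → AUA (Ile) — missense.
Codon 2: GAA (Glu) → GAG (Glu) — synonymous.
Codon 3: GAU (Asp) → GUU (Val) — missense.
Codon 5: AUU (Ile) → AUA (Ile) — synonymous.
Codon 6: UCC (Ser) → ACC (Thr) — missense.
Synonymous: 2 of 5.

2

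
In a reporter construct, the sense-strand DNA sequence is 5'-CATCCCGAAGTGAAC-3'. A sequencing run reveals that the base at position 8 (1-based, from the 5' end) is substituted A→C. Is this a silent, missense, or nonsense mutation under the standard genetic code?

missense

Position 8 falls in codon 3: GAA → Glu.
After the substitution the codon is GCA → Ala.
Glu ≠ Ala, so this is a missense mutation.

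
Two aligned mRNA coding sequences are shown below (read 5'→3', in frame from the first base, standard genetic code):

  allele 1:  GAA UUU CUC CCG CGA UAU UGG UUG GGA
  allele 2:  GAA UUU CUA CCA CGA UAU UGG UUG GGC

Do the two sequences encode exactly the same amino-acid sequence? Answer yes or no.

yes

Codon 1: GAA Glu / GAA Glu — identical.
Codon 2: UUU Phe / UUU Phe — identical.
Codon 3: CUC Leu / CUA Leu — synonymous.
Codon 4: CCG Pro / CCA Pro — synonymous.
Codon 5: CGA Arg / CGA Arg — identical.
Codon 6: UAU Tyr / UAU Tyr — identical.
Codon 7: UGG Trp / UGG Trp — identical.
Codon 8: UUG Leu / UUG Leu — identical.
Codon 9: GGA Gly / GGC Gly — synonymous.
Nonsynonymous differences: 0 → same protein.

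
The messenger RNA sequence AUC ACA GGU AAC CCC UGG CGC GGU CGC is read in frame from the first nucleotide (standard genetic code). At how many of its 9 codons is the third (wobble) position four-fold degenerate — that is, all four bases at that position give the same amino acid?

Codon 1 AUC (Ile): third position 3-fold.
Codon 2 ACA (Thr): third position 4-fold.
Codon 3 GGU (Gly): third position 4-fold.
Codon 4 AAC (Asn): third position 2-fold.
Codon 5 CCC (Pro): third position 4-fold.
Codon 6 UGG (Trp): third position 1-fold.
Codon 7 CGC (Arg): third position 4-fold.
Codon 8 GGU (Gly): third position 4-fold.
Codon 9 CGC (Arg): third position 4-fold.
Four-fold degenerate third positions: 6.

6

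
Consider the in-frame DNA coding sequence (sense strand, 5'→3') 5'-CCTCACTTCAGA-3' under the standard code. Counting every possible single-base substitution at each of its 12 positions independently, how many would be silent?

7

Codon 1 (CCT, Pro): 3 synonymous substitutions.
Codon 2 (CAC, His): 1 synonymous substitution.
Codon 3 (TTC, Phe): 1 synonymous substitution.
Codon 4 (AGA, Arg): 2 synonymous substitutions.
Total: 3 + 1 + 1 + 2 = 7.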